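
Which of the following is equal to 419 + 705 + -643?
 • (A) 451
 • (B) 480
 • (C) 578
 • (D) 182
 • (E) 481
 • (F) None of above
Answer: E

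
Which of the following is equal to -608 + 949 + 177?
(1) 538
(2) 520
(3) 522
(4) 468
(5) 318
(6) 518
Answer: 6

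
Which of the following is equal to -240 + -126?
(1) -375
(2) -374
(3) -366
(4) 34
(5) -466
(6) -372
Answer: 3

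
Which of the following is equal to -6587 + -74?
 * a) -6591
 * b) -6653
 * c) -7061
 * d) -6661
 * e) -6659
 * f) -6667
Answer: d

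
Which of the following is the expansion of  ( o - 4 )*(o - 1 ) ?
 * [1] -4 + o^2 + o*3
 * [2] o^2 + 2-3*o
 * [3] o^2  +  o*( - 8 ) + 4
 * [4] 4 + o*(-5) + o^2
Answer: 4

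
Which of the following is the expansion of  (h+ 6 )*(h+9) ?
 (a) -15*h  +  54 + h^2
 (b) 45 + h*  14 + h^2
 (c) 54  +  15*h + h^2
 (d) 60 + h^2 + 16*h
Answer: c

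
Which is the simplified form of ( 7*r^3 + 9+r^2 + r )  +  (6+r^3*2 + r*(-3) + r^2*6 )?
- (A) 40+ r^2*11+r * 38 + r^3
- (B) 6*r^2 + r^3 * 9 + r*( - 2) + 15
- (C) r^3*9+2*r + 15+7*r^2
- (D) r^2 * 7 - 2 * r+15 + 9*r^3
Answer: D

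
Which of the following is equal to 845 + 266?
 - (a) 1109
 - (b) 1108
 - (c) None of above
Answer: c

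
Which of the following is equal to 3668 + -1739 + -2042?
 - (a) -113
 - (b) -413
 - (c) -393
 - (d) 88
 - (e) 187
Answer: a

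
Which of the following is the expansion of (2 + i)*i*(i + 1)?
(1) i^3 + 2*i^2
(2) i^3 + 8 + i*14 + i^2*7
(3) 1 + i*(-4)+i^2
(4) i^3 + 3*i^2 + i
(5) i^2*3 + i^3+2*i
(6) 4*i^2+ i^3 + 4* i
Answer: 5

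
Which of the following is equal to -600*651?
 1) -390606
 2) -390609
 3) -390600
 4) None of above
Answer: 3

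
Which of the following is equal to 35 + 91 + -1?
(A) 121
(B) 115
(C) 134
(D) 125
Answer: D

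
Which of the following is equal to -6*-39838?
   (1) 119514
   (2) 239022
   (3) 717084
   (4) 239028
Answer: 4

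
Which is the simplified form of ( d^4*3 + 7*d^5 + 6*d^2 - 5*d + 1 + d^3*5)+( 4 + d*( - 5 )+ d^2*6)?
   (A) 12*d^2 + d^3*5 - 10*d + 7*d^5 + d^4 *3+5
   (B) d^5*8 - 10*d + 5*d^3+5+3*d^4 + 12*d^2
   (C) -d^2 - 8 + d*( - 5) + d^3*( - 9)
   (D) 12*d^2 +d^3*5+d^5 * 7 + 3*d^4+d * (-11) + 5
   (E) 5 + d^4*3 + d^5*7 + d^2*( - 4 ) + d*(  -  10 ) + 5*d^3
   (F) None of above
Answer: A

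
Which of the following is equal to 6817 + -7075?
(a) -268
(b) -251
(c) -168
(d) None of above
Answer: d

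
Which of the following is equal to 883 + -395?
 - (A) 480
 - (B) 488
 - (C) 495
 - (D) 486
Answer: B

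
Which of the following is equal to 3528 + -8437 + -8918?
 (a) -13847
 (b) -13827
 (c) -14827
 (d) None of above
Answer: b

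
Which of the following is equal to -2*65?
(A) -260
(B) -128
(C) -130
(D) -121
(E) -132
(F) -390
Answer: C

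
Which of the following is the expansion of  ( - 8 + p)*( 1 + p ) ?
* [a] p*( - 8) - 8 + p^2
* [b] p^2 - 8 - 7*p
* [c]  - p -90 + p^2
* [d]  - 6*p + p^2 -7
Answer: b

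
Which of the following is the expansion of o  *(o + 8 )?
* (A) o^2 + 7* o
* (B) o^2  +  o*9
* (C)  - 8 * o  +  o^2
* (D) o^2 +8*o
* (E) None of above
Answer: D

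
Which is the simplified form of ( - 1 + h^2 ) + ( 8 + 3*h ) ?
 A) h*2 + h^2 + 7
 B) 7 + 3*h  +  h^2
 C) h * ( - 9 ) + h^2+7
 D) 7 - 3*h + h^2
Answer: B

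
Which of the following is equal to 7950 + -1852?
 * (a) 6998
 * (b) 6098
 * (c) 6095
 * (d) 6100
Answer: b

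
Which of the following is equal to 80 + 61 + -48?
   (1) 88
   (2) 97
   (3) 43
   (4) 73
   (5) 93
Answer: 5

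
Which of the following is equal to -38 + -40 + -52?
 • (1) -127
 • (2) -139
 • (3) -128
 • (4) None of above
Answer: 4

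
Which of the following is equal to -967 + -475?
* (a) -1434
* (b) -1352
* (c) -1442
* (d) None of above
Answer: c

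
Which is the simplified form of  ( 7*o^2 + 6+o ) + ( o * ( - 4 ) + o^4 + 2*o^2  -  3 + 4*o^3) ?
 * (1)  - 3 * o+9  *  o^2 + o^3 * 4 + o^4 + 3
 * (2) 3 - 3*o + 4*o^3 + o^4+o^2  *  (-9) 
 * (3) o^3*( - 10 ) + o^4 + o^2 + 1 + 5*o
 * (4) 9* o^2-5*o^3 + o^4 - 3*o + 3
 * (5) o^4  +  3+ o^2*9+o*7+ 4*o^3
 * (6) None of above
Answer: 1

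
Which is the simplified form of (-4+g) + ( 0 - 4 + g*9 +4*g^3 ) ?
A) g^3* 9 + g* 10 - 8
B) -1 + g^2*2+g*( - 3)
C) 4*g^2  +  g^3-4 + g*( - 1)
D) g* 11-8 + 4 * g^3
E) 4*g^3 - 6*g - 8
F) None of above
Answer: F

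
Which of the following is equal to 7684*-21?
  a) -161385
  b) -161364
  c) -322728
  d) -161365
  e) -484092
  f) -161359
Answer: b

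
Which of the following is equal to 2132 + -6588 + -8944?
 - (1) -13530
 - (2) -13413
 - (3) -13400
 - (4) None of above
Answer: 3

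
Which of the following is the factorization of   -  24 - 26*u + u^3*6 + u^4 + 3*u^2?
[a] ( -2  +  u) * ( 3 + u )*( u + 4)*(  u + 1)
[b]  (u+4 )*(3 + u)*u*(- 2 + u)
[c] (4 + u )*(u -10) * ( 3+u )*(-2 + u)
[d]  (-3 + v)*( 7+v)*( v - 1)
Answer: a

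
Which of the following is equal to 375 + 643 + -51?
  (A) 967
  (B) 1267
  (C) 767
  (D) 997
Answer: A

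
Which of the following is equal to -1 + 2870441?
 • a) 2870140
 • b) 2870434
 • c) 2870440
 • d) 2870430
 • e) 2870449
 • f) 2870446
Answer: c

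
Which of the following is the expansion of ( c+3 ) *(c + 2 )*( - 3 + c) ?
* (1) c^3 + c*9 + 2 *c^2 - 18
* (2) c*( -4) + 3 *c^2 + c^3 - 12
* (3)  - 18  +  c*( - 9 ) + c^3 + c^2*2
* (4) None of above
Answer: 3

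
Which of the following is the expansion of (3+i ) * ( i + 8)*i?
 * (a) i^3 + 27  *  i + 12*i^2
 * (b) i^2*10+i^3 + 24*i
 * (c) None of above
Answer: c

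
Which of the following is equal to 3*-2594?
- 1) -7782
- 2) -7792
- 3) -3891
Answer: 1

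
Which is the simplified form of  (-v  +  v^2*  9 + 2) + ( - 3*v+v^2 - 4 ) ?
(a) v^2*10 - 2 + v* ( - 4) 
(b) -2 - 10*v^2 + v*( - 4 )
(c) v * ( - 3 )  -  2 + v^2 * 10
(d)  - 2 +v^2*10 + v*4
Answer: a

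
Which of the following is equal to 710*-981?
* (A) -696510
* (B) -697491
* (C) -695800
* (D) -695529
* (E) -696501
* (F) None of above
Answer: A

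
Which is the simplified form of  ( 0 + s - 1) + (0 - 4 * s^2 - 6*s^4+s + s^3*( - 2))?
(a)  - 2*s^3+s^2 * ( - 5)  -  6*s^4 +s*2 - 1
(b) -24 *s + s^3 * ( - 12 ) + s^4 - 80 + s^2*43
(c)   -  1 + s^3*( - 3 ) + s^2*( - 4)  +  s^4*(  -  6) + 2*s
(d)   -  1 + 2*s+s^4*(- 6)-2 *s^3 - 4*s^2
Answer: d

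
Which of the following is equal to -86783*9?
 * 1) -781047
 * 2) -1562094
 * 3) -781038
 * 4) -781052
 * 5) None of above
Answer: 1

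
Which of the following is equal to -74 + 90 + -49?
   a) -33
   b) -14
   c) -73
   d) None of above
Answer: a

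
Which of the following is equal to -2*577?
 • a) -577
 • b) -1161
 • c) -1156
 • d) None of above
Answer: d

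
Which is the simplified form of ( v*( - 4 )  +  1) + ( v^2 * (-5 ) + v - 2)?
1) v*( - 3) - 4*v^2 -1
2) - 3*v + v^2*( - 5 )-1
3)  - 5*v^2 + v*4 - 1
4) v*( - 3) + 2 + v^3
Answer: 2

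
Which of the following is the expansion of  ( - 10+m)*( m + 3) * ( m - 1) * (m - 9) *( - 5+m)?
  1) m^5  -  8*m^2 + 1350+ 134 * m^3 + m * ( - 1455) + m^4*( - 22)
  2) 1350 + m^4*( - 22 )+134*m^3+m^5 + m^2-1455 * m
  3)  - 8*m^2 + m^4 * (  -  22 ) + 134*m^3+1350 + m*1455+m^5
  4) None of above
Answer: 1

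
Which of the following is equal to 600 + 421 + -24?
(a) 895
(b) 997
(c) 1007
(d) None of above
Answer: b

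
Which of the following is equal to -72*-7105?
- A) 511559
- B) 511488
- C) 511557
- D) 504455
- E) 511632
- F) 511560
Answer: F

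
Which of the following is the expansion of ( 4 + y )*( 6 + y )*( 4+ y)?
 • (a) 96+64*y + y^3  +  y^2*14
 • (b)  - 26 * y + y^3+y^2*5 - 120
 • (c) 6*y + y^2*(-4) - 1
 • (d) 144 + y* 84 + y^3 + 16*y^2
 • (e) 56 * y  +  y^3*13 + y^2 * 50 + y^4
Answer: a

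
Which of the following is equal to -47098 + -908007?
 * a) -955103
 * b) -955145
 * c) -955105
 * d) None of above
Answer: c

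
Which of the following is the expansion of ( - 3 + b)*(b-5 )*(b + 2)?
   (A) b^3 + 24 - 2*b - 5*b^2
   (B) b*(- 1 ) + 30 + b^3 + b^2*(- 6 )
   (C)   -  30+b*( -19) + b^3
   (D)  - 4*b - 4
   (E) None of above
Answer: B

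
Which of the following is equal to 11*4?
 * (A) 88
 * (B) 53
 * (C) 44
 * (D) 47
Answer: C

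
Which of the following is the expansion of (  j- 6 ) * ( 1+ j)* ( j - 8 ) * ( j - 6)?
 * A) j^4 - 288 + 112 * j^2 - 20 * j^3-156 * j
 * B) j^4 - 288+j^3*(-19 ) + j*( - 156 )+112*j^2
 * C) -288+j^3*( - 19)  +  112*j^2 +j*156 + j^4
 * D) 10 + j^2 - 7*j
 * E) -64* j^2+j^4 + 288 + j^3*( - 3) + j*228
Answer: B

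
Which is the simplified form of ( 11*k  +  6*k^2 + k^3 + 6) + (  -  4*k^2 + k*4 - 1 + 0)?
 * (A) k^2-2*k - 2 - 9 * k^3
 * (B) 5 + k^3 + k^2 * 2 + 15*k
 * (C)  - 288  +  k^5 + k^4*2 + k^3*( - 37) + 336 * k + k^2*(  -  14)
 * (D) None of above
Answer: B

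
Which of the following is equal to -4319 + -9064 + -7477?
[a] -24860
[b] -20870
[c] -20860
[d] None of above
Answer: c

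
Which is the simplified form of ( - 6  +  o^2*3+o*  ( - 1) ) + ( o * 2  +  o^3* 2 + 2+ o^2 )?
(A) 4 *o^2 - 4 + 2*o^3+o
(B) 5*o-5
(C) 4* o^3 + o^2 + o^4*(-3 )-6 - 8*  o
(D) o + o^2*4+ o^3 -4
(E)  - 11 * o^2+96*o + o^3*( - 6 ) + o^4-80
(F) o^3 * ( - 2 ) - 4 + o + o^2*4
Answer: A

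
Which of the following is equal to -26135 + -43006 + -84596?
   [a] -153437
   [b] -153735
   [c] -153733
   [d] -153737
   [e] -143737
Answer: d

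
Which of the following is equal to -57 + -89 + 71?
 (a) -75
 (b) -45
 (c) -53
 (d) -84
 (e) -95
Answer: a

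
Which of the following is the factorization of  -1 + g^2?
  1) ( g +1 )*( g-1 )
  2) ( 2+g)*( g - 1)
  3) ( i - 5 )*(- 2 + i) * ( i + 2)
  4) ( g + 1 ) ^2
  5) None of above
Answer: 1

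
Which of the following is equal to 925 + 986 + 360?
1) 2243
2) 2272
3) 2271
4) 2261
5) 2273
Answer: 3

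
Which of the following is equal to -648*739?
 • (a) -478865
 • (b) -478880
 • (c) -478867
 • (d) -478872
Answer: d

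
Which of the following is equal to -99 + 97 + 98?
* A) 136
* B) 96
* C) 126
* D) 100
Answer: B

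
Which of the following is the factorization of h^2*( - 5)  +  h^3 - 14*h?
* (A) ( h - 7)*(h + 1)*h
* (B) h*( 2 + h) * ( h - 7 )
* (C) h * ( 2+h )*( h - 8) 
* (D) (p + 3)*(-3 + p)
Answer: B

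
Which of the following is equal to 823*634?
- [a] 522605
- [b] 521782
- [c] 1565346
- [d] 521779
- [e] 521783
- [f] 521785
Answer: b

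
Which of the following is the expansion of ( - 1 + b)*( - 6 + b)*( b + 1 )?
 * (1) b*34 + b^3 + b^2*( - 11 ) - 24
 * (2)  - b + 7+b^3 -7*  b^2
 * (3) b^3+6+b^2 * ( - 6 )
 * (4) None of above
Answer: 4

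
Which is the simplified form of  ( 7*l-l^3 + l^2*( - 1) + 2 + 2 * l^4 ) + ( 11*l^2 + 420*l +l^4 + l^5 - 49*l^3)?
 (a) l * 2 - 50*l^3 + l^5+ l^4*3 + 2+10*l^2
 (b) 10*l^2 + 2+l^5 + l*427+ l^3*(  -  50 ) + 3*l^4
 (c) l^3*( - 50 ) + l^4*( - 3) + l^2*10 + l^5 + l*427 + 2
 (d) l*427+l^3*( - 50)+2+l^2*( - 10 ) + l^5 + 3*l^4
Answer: b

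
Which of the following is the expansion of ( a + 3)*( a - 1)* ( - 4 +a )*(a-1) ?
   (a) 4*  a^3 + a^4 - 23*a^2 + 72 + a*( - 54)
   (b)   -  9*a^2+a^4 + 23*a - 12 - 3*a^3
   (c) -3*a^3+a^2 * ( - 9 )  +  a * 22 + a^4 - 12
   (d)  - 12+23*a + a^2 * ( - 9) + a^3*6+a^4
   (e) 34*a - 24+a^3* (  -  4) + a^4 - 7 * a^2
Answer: b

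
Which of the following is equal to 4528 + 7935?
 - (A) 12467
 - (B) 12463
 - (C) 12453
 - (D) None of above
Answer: B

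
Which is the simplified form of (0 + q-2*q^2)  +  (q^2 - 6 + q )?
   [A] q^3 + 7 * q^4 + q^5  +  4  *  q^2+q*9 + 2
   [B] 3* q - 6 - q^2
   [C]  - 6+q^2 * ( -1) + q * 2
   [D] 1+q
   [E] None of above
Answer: C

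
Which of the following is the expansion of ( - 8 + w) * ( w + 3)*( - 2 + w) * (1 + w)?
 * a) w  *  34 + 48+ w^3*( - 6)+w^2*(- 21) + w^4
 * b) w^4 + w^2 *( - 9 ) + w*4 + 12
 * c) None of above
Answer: a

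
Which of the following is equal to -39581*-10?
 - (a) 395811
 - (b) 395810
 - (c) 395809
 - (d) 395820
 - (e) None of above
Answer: b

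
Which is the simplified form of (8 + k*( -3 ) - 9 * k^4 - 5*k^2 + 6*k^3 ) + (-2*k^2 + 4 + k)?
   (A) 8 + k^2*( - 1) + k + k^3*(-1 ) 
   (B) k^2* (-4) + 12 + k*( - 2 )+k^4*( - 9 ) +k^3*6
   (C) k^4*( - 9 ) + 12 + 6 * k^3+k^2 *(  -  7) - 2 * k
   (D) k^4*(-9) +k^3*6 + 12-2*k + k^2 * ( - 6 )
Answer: C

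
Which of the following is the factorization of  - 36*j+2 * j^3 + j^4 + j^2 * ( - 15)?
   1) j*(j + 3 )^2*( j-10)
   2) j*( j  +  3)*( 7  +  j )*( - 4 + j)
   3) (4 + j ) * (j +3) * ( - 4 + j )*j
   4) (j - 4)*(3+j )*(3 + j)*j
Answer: 4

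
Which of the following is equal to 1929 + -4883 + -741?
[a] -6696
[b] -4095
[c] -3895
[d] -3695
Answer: d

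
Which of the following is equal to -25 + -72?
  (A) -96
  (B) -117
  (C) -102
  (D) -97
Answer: D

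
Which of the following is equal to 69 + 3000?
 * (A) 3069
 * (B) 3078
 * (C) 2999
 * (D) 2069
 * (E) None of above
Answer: A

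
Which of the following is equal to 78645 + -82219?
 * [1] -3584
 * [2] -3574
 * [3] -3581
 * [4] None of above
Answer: 2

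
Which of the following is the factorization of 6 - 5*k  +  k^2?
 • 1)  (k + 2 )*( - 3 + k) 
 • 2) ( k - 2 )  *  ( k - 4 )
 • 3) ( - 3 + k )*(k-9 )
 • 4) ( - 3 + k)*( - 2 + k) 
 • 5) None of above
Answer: 4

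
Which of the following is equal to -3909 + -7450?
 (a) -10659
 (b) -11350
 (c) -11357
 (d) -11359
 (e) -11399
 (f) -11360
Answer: d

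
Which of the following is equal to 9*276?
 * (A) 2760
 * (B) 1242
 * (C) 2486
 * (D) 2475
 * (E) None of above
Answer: E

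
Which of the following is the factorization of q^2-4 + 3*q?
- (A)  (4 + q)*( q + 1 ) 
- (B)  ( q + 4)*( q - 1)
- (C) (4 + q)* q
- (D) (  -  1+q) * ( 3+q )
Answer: B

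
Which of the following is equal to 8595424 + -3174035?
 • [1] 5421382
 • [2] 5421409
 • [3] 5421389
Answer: 3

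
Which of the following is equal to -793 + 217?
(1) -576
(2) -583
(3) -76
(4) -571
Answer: 1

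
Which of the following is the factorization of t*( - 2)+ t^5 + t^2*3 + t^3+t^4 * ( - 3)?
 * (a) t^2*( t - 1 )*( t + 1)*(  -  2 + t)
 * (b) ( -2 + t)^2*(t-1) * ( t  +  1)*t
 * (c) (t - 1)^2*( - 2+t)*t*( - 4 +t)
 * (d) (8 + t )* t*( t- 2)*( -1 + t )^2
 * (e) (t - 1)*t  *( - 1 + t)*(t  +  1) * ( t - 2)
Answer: e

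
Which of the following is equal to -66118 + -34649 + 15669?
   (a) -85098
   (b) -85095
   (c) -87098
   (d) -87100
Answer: a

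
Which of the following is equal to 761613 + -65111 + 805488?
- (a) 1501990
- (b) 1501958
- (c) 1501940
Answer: a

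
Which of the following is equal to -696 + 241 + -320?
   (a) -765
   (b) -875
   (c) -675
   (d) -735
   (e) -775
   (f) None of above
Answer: e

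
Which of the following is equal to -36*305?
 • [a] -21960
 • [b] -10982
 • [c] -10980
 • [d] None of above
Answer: c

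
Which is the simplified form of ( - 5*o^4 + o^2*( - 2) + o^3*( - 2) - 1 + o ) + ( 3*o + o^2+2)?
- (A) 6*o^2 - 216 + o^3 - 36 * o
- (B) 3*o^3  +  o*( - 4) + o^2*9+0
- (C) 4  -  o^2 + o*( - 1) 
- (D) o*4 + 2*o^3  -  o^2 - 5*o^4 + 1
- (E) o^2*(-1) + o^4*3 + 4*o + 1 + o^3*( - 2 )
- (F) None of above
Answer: F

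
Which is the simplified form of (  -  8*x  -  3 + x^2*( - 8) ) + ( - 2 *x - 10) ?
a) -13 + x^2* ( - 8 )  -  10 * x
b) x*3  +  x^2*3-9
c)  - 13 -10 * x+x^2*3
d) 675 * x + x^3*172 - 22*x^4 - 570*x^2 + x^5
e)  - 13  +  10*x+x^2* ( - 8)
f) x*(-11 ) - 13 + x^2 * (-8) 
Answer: a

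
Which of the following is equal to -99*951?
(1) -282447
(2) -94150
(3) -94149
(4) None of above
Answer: 3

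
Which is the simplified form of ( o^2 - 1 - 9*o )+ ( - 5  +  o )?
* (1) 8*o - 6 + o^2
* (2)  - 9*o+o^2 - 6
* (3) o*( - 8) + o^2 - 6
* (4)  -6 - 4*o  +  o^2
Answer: 3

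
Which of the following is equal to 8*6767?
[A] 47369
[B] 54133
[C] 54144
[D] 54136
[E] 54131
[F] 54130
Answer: D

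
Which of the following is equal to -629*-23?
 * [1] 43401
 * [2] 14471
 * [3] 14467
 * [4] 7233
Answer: 3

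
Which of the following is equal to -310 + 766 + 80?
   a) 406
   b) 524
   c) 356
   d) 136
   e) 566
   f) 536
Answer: f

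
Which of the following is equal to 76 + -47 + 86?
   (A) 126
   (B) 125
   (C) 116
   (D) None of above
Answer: D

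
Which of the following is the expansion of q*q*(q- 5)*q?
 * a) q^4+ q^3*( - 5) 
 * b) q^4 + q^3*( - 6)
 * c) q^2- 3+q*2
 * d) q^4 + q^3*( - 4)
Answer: a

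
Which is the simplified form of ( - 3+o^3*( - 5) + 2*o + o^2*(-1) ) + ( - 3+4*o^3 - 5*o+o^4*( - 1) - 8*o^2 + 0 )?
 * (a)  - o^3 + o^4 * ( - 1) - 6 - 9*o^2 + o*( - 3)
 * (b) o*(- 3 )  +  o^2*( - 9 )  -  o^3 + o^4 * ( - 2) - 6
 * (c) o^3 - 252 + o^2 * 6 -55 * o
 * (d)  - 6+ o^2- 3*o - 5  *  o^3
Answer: a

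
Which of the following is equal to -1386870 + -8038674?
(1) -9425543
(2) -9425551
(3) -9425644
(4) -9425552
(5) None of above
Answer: 5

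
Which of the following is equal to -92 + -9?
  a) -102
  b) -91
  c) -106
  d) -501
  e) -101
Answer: e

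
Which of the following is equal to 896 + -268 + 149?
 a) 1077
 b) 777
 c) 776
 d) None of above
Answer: b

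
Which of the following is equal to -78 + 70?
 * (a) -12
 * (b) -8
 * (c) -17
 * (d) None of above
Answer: b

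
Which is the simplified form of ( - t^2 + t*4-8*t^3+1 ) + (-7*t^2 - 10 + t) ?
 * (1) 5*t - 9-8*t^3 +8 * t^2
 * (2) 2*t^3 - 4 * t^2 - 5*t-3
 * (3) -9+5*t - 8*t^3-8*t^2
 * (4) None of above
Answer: 3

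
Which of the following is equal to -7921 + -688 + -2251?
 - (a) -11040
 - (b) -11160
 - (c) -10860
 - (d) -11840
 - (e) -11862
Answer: c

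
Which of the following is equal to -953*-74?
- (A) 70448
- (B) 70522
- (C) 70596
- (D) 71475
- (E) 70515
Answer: B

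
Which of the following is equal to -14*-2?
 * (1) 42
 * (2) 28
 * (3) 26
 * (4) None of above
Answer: 2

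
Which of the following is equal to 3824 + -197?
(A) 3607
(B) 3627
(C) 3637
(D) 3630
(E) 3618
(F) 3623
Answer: B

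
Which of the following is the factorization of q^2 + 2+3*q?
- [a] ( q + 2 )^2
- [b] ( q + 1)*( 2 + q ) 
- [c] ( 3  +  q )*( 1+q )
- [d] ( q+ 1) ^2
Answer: b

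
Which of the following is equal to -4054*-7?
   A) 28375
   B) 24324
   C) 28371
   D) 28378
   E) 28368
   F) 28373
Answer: D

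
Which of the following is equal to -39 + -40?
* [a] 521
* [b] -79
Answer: b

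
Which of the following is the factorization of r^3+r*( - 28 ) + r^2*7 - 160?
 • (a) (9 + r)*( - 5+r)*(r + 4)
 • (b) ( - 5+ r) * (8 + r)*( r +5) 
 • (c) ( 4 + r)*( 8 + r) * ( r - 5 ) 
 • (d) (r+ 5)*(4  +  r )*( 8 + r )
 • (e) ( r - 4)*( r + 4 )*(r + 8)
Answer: c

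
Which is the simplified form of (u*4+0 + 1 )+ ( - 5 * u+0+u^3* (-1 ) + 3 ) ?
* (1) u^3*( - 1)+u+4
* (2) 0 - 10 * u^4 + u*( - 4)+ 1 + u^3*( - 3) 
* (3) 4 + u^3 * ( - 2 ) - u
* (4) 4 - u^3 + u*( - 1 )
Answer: 4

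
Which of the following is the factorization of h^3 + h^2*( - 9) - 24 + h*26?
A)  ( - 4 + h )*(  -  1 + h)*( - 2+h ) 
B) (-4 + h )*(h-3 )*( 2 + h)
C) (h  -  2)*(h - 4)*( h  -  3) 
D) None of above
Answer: C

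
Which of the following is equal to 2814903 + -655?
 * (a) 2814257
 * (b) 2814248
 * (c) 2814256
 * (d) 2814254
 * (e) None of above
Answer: b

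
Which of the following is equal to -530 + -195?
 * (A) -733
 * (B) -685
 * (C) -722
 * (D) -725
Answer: D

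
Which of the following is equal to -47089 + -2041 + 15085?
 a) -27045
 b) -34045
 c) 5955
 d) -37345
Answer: b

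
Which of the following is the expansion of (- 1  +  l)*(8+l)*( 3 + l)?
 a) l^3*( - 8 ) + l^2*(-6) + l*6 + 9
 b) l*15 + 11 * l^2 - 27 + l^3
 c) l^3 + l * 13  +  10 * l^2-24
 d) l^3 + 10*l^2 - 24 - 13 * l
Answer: c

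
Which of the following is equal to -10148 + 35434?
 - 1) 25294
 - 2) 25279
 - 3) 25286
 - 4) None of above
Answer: 3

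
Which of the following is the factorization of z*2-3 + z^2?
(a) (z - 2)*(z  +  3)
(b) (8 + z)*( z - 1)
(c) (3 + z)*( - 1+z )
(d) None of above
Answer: c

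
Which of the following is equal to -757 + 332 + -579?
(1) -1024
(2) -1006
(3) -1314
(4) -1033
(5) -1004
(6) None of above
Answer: 5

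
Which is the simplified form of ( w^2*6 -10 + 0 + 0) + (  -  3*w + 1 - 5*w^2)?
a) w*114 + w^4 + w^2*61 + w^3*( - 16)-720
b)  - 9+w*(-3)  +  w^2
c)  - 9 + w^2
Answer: b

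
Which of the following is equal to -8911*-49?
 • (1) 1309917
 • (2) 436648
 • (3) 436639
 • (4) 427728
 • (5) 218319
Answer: 3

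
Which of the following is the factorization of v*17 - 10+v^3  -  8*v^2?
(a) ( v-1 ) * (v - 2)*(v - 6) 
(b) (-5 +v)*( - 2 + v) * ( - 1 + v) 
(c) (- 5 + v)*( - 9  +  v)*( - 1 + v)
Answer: b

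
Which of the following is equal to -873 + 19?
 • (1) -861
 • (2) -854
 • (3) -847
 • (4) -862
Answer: 2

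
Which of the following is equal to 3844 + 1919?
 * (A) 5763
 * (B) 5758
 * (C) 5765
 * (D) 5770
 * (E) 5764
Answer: A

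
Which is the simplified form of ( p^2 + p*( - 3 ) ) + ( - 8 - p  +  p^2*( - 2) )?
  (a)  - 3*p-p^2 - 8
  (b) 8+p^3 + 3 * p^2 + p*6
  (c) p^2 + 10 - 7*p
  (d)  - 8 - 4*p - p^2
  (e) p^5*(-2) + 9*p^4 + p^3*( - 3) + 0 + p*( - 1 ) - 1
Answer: d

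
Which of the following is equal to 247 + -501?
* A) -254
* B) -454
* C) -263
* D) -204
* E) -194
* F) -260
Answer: A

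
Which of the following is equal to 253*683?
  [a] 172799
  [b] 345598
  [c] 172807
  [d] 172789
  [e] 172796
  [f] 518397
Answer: a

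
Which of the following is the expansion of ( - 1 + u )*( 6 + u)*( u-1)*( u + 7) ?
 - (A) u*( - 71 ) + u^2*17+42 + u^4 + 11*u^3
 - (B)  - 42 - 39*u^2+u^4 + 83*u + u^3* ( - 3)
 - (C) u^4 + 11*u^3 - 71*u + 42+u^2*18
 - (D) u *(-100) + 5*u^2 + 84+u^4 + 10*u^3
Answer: A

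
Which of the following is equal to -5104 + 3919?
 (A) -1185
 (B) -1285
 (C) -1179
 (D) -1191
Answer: A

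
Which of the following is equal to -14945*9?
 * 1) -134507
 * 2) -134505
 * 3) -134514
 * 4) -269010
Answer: 2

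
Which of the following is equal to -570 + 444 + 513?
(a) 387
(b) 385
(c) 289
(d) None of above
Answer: a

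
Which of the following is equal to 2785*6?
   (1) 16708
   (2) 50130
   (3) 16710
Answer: 3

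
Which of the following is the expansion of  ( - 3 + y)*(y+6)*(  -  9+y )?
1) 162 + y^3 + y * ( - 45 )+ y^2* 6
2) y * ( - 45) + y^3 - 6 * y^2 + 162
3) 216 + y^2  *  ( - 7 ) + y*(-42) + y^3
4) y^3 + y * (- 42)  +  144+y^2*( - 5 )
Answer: 2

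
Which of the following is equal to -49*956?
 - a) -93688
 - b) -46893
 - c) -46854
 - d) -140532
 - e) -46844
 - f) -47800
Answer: e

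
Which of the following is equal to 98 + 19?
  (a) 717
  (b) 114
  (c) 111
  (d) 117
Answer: d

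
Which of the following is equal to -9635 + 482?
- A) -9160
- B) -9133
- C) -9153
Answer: C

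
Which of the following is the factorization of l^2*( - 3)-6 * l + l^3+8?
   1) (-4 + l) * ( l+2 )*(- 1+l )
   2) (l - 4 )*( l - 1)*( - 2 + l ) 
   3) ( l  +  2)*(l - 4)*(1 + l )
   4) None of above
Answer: 1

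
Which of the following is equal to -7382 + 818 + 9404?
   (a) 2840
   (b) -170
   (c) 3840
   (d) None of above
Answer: a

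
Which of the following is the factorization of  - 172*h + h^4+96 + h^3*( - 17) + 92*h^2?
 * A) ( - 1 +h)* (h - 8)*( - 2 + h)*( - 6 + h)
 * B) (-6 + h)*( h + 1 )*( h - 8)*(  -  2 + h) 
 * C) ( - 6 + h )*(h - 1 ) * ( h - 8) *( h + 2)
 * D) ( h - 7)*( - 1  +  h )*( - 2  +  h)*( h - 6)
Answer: A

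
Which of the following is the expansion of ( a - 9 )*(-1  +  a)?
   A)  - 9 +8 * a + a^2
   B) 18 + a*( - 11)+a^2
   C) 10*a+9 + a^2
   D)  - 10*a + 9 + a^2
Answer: D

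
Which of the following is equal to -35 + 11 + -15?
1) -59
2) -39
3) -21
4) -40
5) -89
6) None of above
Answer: 2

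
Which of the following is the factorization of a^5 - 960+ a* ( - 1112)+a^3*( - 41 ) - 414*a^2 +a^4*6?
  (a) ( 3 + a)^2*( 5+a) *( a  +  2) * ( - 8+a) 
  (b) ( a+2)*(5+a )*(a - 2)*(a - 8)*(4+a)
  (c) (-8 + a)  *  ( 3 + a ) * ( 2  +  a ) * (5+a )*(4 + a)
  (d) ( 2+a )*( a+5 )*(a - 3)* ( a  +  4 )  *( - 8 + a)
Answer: c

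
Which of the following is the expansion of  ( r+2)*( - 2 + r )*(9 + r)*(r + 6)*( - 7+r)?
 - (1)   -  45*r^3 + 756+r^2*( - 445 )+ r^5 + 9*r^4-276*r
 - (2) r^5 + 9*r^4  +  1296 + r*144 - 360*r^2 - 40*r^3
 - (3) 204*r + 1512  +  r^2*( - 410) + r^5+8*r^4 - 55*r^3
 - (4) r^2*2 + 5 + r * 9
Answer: 3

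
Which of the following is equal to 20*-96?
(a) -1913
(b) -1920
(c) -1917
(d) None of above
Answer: b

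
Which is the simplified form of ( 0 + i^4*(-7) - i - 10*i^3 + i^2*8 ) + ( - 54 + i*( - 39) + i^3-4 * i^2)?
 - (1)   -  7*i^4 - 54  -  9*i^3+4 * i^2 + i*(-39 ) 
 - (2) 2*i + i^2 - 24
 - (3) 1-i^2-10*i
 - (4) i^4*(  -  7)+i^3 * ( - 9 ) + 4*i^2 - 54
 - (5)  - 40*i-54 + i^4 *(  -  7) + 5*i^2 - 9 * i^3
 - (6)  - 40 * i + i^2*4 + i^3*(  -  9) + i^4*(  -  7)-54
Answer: 6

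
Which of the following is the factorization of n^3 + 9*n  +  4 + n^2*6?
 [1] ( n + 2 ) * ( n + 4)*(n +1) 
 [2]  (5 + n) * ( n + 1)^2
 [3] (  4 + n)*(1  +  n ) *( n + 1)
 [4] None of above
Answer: 3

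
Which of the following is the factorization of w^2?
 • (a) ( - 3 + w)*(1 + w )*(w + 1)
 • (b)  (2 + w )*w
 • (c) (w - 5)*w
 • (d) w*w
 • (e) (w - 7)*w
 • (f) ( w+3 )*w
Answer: d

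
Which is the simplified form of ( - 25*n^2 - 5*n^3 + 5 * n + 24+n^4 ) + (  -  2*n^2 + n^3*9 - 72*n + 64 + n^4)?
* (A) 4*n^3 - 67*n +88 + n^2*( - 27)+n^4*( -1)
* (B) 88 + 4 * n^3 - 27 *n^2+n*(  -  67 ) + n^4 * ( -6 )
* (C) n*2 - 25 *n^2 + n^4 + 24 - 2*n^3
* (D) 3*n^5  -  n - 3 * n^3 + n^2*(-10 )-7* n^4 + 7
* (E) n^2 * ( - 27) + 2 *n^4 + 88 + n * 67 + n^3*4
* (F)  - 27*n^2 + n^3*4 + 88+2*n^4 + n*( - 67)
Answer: F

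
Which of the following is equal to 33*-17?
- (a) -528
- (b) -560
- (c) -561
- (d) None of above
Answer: c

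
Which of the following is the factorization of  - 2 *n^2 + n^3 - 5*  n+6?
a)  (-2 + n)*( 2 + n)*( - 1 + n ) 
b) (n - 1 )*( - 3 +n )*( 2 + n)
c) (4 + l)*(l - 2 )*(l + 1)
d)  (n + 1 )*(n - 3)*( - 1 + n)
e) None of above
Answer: b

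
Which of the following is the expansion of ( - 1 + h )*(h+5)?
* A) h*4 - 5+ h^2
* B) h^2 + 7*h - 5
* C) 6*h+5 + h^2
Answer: A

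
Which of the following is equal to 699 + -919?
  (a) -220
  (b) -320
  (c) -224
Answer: a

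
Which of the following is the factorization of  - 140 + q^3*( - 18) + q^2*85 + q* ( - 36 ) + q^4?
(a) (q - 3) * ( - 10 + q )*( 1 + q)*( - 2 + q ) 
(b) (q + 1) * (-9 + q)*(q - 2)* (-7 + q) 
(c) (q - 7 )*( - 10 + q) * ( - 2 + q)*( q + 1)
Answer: c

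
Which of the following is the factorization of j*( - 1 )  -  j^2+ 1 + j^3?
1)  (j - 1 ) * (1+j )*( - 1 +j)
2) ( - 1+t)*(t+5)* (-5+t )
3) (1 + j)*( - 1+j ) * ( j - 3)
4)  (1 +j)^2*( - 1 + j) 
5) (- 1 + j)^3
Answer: 1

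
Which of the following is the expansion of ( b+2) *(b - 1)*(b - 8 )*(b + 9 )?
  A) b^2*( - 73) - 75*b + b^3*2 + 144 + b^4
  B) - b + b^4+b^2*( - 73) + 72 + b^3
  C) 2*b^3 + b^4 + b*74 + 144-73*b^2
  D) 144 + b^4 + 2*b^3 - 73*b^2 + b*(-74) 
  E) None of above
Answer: D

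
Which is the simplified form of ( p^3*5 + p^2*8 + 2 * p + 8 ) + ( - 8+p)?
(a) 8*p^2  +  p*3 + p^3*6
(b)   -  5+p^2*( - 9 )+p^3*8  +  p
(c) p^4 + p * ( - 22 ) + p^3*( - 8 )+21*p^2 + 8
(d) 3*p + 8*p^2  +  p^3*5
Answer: d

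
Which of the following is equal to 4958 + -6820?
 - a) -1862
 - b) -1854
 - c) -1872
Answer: a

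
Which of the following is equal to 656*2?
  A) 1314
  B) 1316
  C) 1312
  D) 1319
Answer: C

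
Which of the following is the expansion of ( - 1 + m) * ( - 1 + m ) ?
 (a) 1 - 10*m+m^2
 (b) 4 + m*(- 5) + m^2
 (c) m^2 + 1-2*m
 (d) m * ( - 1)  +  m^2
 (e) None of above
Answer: c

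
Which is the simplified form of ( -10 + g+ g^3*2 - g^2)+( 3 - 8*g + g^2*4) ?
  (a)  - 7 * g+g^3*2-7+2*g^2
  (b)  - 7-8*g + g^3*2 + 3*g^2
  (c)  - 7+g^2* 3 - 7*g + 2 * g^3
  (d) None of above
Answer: c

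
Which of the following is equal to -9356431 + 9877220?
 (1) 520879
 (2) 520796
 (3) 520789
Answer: 3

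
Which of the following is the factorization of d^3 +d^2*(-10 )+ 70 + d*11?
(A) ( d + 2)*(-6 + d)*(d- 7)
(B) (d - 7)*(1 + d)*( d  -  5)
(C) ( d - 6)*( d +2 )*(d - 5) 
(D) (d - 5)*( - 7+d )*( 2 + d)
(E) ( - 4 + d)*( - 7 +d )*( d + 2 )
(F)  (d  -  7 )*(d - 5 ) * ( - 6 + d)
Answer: D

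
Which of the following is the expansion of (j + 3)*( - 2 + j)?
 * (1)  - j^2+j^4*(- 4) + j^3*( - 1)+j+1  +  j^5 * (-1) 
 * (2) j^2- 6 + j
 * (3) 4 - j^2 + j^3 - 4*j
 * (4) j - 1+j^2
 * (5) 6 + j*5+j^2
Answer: 2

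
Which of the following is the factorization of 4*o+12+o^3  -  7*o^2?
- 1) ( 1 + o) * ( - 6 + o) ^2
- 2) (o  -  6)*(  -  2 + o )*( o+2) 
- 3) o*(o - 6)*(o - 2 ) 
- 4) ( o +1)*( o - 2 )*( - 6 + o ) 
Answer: 4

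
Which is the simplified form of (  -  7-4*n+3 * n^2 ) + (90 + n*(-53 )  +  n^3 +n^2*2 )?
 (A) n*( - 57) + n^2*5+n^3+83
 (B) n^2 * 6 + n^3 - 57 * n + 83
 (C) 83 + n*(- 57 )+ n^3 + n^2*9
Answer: A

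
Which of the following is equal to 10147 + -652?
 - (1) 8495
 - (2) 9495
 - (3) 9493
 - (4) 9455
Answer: 2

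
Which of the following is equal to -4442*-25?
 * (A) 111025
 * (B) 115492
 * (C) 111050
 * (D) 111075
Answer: C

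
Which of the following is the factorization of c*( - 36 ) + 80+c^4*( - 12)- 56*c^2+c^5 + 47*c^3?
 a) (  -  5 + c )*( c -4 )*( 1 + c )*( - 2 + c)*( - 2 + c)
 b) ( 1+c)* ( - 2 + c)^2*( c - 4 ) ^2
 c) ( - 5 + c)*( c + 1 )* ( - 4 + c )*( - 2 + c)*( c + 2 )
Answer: a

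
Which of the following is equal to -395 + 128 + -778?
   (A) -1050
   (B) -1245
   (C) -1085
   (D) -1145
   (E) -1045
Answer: E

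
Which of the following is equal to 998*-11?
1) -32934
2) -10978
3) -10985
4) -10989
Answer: 2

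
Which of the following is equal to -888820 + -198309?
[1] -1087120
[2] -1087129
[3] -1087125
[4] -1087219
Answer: 2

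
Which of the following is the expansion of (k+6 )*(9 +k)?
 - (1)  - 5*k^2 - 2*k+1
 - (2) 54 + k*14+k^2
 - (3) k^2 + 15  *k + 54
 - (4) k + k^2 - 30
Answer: 3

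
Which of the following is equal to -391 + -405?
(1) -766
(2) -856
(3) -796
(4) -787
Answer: 3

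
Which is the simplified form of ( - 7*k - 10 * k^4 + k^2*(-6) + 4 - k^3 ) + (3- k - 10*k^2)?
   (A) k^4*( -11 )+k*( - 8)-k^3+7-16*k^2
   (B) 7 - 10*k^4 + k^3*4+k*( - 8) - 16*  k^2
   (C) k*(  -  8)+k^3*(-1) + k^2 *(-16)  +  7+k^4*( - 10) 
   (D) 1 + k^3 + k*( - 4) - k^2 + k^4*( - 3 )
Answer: C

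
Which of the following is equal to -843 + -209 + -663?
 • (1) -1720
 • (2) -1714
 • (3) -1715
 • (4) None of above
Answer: 3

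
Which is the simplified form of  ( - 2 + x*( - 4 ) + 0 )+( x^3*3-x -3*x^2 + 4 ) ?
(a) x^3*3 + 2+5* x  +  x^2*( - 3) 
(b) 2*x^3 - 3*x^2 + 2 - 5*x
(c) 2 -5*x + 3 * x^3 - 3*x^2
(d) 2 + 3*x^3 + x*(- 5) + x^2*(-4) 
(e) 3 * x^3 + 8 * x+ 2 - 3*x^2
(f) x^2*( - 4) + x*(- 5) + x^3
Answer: c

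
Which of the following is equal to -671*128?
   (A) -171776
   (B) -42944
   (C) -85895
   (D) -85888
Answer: D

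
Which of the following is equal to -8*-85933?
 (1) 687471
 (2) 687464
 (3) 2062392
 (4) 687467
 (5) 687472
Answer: 2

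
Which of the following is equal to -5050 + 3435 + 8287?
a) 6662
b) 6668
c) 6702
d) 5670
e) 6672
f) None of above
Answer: e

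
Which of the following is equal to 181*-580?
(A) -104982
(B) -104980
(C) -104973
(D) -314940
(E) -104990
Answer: B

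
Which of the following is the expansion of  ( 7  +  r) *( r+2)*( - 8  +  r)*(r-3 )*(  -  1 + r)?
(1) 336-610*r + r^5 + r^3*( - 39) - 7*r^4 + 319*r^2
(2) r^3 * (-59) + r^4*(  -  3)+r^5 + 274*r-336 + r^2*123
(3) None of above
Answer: 2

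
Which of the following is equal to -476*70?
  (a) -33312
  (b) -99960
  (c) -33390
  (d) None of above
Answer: d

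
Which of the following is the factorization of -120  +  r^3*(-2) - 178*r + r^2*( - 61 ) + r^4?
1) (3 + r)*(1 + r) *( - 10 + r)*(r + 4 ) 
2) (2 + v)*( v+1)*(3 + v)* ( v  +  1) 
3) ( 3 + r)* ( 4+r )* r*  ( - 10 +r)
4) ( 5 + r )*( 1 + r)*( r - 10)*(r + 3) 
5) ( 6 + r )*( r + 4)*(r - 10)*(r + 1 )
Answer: 1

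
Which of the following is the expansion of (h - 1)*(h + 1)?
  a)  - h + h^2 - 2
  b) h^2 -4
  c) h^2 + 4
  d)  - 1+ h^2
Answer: d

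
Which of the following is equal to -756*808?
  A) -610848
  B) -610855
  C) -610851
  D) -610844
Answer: A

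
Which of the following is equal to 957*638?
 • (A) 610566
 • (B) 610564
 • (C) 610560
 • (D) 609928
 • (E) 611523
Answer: A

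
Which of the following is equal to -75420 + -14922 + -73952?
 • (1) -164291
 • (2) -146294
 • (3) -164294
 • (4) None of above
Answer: 3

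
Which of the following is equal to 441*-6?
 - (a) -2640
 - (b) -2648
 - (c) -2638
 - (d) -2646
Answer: d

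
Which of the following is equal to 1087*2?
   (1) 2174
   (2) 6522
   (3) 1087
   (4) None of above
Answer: 1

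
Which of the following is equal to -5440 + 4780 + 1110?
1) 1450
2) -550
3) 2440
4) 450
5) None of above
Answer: 4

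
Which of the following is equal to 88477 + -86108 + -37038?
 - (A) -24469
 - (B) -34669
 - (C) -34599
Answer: B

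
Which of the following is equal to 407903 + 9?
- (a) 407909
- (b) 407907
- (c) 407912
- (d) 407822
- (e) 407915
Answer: c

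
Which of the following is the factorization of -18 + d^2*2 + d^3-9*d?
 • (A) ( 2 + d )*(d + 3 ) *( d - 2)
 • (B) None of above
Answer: B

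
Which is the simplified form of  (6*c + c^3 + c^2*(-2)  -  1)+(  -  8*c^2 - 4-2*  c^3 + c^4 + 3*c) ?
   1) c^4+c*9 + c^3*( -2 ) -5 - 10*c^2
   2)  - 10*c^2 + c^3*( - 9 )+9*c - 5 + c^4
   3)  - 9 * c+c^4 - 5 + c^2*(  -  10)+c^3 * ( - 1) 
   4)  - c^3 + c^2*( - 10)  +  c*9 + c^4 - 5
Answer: 4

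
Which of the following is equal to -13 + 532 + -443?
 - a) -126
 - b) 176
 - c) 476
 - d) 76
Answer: d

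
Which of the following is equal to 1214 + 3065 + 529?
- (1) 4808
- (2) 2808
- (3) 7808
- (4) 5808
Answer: 1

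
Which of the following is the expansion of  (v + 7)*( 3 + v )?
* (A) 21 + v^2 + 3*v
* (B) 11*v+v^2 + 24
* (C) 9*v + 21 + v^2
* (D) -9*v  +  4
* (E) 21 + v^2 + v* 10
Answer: E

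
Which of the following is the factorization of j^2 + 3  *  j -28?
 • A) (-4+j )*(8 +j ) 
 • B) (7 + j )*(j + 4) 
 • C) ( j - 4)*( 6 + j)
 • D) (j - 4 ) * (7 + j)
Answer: D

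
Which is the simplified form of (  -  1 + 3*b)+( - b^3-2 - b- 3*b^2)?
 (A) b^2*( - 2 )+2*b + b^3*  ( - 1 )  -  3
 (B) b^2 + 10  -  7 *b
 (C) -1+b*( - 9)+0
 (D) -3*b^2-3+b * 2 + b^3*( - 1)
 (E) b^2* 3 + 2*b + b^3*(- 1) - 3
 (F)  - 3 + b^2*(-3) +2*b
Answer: D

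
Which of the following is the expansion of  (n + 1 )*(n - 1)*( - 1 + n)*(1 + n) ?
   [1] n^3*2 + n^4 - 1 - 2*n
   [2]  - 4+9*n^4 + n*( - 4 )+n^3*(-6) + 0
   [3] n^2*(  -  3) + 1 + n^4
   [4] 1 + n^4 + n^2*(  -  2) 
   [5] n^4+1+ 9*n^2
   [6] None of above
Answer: 4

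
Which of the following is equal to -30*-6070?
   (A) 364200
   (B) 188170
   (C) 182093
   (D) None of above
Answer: D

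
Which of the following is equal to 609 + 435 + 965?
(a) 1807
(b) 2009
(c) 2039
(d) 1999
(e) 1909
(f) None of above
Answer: b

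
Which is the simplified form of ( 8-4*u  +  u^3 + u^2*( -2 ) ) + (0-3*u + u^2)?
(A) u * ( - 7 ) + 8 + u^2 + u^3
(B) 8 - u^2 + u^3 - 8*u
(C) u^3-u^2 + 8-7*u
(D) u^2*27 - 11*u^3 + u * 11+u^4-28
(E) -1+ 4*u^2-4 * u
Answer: C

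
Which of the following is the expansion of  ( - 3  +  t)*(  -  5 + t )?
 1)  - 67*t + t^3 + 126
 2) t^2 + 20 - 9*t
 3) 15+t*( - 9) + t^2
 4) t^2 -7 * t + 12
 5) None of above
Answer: 5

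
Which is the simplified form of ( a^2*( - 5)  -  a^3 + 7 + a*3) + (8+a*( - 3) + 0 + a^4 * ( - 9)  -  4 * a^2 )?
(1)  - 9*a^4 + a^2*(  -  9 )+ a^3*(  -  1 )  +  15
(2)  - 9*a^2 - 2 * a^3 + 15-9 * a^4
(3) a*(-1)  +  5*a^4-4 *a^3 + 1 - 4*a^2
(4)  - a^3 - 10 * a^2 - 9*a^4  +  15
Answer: 1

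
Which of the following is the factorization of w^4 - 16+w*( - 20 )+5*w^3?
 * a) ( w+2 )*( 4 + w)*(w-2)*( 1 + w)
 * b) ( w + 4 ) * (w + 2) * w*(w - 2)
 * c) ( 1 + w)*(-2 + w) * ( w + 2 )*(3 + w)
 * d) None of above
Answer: a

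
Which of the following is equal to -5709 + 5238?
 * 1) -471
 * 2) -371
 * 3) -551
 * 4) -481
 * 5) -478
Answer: 1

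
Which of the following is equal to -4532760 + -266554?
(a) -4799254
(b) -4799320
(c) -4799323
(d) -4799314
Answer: d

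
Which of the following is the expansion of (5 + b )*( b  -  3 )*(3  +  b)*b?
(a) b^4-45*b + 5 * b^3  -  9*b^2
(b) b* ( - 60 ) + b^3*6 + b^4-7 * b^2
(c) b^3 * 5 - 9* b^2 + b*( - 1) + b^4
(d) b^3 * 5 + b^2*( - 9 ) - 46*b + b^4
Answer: a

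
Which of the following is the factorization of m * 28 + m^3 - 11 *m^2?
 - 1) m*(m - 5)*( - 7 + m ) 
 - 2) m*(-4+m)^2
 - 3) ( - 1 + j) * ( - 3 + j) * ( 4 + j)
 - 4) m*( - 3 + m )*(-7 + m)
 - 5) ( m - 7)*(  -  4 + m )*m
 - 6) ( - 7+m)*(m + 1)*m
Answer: 5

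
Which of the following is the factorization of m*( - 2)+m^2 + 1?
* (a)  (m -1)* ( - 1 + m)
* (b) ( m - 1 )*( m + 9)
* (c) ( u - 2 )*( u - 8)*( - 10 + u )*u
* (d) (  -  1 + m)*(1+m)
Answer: a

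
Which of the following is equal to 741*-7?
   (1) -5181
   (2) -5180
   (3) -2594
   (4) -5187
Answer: 4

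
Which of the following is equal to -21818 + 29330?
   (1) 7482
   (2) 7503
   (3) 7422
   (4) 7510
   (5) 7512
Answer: 5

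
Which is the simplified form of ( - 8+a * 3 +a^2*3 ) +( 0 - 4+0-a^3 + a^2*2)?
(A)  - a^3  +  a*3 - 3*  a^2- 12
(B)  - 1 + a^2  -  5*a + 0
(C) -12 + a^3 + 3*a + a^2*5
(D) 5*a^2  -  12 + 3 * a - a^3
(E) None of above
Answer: D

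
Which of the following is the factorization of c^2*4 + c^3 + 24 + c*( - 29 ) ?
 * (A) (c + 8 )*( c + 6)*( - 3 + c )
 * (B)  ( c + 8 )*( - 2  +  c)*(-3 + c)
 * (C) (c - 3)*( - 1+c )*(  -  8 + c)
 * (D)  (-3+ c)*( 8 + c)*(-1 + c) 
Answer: D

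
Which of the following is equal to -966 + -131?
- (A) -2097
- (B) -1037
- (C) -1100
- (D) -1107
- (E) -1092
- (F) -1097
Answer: F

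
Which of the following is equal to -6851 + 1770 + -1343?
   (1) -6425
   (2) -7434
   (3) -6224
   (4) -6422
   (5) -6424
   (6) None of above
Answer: 5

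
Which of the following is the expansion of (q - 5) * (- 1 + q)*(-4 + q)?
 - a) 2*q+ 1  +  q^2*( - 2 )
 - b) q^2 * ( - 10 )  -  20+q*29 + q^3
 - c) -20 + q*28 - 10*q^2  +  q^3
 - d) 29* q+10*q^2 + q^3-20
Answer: b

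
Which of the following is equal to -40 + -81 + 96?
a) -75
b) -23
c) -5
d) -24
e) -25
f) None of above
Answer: e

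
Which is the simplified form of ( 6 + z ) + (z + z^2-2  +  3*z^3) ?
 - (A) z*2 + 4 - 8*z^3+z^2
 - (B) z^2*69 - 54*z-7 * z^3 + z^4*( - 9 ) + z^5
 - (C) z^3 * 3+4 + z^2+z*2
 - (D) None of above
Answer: C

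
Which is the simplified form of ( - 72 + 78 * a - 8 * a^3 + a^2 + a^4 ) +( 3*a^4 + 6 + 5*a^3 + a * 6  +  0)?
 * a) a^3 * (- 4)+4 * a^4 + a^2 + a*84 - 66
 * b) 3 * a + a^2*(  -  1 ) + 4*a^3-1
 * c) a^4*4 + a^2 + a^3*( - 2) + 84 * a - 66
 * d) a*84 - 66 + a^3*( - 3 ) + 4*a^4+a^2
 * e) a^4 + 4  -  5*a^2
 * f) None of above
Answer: d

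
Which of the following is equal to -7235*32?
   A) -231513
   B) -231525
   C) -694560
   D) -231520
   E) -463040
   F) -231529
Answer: D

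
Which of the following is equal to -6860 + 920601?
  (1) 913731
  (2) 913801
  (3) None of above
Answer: 3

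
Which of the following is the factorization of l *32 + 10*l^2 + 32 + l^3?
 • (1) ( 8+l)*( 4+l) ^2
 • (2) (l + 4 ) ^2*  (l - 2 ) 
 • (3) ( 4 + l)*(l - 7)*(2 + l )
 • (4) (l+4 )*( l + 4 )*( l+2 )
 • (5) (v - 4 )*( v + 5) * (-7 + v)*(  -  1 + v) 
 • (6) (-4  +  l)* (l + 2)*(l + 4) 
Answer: 4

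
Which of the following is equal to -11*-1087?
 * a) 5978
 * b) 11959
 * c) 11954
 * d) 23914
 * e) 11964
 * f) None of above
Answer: f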